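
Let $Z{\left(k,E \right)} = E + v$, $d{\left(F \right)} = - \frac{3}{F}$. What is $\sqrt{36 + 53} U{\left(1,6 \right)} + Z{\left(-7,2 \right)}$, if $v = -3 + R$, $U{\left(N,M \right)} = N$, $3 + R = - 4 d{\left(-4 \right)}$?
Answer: $-7 + \sqrt{89} \approx 2.434$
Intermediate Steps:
$R = -6$ ($R = -3 - 4 \left(- \frac{3}{-4}\right) = -3 - 4 \left(\left(-3\right) \left(- \frac{1}{4}\right)\right) = -3 - 3 = -6$)
$v = -9$ ($v = -3 - 6 = -9$)
$Z{\left(k,E \right)} = -9 + E$ ($Z{\left(k,E \right)} = E - 9 = -9 + E$)
$\sqrt{36 + 53} U{\left(1,6 \right)} + Z{\left(-7,2 \right)} = \sqrt{36 + 53} \cdot 1 + \left(-9 + 2\right) = \sqrt{89} \cdot 1 - 7 = \sqrt{89} - 7 = -7 + \sqrt{89}$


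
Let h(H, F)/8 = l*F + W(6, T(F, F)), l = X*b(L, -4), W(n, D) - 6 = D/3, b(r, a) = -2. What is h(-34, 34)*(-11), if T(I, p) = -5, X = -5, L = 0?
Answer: -90904/3 ≈ -30301.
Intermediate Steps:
W(n, D) = 6 + D/3
l = 10 (l = -5*(-2) = 10)
h(H, F) = 104/3 + 80*F (h(H, F) = 8*(10*F + (6 + (⅓)*(-5))) = 8*(10*F + (6 - 5/3)) = 8*(10*F + 13/3) = 8*(13/3 + 10*F) = 104/3 + 80*F)
h(-34, 34)*(-11) = (104/3 + 80*34)*(-11) = (104/3 + 2720)*(-11) = (8264/3)*(-11) = -90904/3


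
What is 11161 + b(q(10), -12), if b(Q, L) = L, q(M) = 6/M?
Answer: 11149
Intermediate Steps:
11161 + b(q(10), -12) = 11161 - 12 = 11149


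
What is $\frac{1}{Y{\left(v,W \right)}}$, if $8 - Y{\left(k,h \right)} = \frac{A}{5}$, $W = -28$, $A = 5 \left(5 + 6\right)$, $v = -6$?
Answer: $- \frac{1}{3} \approx -0.33333$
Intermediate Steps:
$A = 55$ ($A = 5 \cdot 11 = 55$)
$Y{\left(k,h \right)} = -3$ ($Y{\left(k,h \right)} = 8 - \frac{55}{5} = 8 - 55 \cdot \frac{1}{5} = 8 - 11 = -3$)
$\frac{1}{Y{\left(v,W \right)}} = \frac{1}{-3} = - \frac{1}{3}$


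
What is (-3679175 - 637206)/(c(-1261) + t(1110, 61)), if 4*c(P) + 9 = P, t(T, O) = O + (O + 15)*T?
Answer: -8632762/168207 ≈ -51.322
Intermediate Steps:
t(T, O) = O + T*(15 + O) (t(T, O) = O + (15 + O)*T = O + T*(15 + O))
c(P) = -9/4 + P/4
(-3679175 - 637206)/(c(-1261) + t(1110, 61)) = (-3679175 - 637206)/((-9/4 + (¼)*(-1261)) + (61 + 15*1110 + 61*1110)) = -4316381/((-9/4 - 1261/4) + (61 + 16650 + 67710)) = -4316381/(-635/2 + 84421) = -4316381/168207/2 = -4316381*2/168207 = -8632762/168207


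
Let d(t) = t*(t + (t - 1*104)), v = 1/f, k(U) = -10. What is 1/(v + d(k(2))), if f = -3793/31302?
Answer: 3793/4672018 ≈ 0.00081185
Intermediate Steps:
f = -3793/31302 (f = -3793*1/31302 = -3793/31302 ≈ -0.12117)
v = -31302/3793 (v = 1/(-3793/31302) = -31302/3793 ≈ -8.2526)
d(t) = t*(-104 + 2*t) (d(t) = t*(t + (t - 104)) = t*(t + (-104 + t)) = t*(-104 + 2*t))
1/(v + d(k(2))) = 1/(-31302/3793 + 2*(-10)*(-52 - 10)) = 1/(-31302/3793 + 2*(-10)*(-62)) = 1/(-31302/3793 + 1240) = 1/(4672018/3793) = 3793/4672018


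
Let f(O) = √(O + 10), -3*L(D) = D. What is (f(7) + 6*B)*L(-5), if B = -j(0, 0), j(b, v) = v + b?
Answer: 5*√17/3 ≈ 6.8718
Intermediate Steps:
L(D) = -D/3
f(O) = √(10 + O)
j(b, v) = b + v
B = 0 (B = -(0 + 0) = -1*0 = 0)
(f(7) + 6*B)*L(-5) = (√(10 + 7) + 6*0)*(-⅓*(-5)) = (√17 + 0)*(5/3) = √17*(5/3) = 5*√17/3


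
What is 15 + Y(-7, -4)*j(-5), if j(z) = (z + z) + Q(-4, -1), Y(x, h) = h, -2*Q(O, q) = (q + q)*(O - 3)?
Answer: 83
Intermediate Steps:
Q(O, q) = -q*(-3 + O) (Q(O, q) = -(q + q)*(O - 3)/2 = -2*q*(-3 + O)/2 = -q*(-3 + O))
j(z) = -7 + 2*z (j(z) = (z + z) - (3 - 1*(-4)) = 2*z - (3 + 4) = 2*z - 1*7 = 2*z - 7 = -7 + 2*z)
15 + Y(-7, -4)*j(-5) = 15 - 4*(-7 + 2*(-5)) = 15 - 4*(-7 - 10) = 15 - 4*(-17) = 15 + 68 = 83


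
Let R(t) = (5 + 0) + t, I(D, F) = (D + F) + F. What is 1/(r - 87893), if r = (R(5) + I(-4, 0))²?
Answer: -1/87857 ≈ -1.1382e-5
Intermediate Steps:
I(D, F) = D + 2*F
R(t) = 5 + t
r = 36 (r = ((5 + 5) + (-4 + 2*0))² = (10 + (-4 + 0))² = (10 - 4)² = 6² = 36)
1/(r - 87893) = 1/(36 - 87893) = 1/(-87857) = -1/87857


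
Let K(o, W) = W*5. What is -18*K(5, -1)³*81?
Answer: 182250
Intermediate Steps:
K(o, W) = 5*W
-18*K(5, -1)³*81 = -18*(5*(-1))³*81 = -18*(-5)³*81 = -18*(-125)*81 = 2250*81 = 182250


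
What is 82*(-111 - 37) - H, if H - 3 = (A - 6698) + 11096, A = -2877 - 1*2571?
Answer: -11089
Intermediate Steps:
A = -5448 (A = -2877 - 2571 = -5448)
H = -1047 (H = 3 + ((-5448 - 6698) + 11096) = 3 + (-12146 + 11096) = 3 - 1050 = -1047)
82*(-111 - 37) - H = 82*(-111 - 37) - 1*(-1047) = 82*(-148) + 1047 = -12136 + 1047 = -11089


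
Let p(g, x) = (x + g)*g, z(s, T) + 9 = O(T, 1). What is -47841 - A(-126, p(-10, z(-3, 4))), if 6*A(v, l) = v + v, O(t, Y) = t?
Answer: -47799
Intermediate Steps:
z(s, T) = -9 + T
p(g, x) = g*(g + x) (p(g, x) = (g + x)*g = g*(g + x))
A(v, l) = v/3 (A(v, l) = (v + v)/6 = (2*v)/6 = v/3)
-47841 - A(-126, p(-10, z(-3, 4))) = -47841 - (-126)/3 = -47841 - 1*(-42) = -47841 + 42 = -47799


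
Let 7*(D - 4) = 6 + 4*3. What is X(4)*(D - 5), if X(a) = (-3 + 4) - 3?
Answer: -22/7 ≈ -3.1429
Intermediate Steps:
D = 46/7 (D = 4 + (6 + 4*3)/7 = 4 + (6 + 12)/7 = 4 + (⅐)*18 = 4 + 18/7 = 46/7 ≈ 6.5714)
X(a) = -2 (X(a) = 1 - 3 = -2)
X(4)*(D - 5) = -2*(46/7 - 5) = -2*11/7 = -22/7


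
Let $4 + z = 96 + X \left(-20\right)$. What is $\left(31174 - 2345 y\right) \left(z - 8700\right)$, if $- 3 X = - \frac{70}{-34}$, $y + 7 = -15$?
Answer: $- \frac{12092041104}{17} \approx -7.113 \cdot 10^{8}$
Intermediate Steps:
$y = -22$ ($y = -7 - 15 = -22$)
$X = - \frac{35}{51}$ ($X = - \frac{\left(-70\right) \frac{1}{-34}}{3} = - \frac{\left(-70\right) \left(- \frac{1}{34}\right)}{3} = \left(- \frac{1}{3}\right) \frac{35}{17} = - \frac{35}{51} \approx -0.68627$)
$z = \frac{5392}{51}$ ($z = -4 + \left(96 - - \frac{700}{51}\right) = -4 + \left(96 + \frac{700}{51}\right) = -4 + \frac{5596}{51} = \frac{5392}{51} \approx 105.73$)
$\left(31174 - 2345 y\right) \left(z - 8700\right) = \left(31174 - -51590\right) \left(\frac{5392}{51} - 8700\right) = \left(31174 + 51590\right) \left(\frac{5392}{51} - 8700\right) = 82764 \left(- \frac{438308}{51}\right) = - \frac{12092041104}{17}$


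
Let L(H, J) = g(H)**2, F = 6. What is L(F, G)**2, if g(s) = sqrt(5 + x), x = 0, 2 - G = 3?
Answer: 25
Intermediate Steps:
G = -1 (G = 2 - 1*3 = 2 - 3 = -1)
g(s) = sqrt(5) (g(s) = sqrt(5 + 0) = sqrt(5))
L(H, J) = 5 (L(H, J) = (sqrt(5))**2 = 5)
L(F, G)**2 = 5**2 = 25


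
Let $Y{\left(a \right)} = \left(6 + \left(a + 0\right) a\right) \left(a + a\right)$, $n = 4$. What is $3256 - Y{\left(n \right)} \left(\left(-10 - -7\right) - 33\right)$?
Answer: $9592$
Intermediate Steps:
$Y{\left(a \right)} = 2 a \left(6 + a^{2}\right)$ ($Y{\left(a \right)} = \left(6 + a a\right) 2 a = \left(6 + a^{2}\right) 2 a = 2 a \left(6 + a^{2}\right)$)
$3256 - Y{\left(n \right)} \left(\left(-10 - -7\right) - 33\right) = 3256 - 2 \cdot 4 \left(6 + 4^{2}\right) \left(\left(-10 - -7\right) - 33\right) = 3256 - 2 \cdot 4 \left(6 + 16\right) \left(\left(-10 + 7\right) - 33\right) = 3256 - 2 \cdot 4 \cdot 22 \left(-3 - 33\right) = 3256 - 176 \left(-36\right) = 3256 - -6336 = 3256 + 6336 = 9592$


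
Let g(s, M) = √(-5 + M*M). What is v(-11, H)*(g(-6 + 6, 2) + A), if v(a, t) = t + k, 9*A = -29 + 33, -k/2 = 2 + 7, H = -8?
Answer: -104/9 - 26*I ≈ -11.556 - 26.0*I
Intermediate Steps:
k = -18 (k = -2*(2 + 7) = -2*9 = -18)
A = 4/9 (A = (-29 + 33)/9 = (⅑)*4 = 4/9 ≈ 0.44444)
g(s, M) = √(-5 + M²)
v(a, t) = -18 + t (v(a, t) = t - 18 = -18 + t)
v(-11, H)*(g(-6 + 6, 2) + A) = (-18 - 8)*(√(-5 + 2²) + 4/9) = -26*(√(-5 + 4) + 4/9) = -26*(√(-1) + 4/9) = -26*(I + 4/9) = -26*(4/9 + I) = -104/9 - 26*I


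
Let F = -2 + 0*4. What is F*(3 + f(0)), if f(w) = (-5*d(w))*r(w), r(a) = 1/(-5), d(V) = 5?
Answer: -16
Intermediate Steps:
r(a) = -⅕
F = -2 (F = -2 + 0 = -2)
f(w) = 5 (f(w) = -5*5*(-⅕) = -25*(-⅕) = 5)
F*(3 + f(0)) = -2*(3 + 5) = -2*8 = -16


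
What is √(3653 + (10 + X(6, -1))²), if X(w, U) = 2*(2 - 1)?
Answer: √3797 ≈ 61.620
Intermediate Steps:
X(w, U) = 2 (X(w, U) = 2*1 = 2)
√(3653 + (10 + X(6, -1))²) = √(3653 + (10 + 2)²) = √(3653 + 12²) = √(3653 + 144) = √3797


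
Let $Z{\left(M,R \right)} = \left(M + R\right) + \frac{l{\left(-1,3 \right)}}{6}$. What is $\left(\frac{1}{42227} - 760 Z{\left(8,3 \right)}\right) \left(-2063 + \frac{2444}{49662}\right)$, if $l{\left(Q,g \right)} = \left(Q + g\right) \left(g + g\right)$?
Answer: $\frac{21371265983336429}{1048538637} \approx 2.0382 \cdot 10^{7}$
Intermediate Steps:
$l{\left(Q,g \right)} = 2 g \left(Q + g\right)$ ($l{\left(Q,g \right)} = \left(Q + g\right) 2 g = 2 g \left(Q + g\right)$)
$Z{\left(M,R \right)} = 2 + M + R$ ($Z{\left(M,R \right)} = \left(M + R\right) + \frac{2 \cdot 3 \left(-1 + 3\right)}{6} = \left(M + R\right) + 2 \cdot 3 \cdot 2 \cdot \frac{1}{6} = \left(M + R\right) + 12 \cdot \frac{1}{6} = \left(M + R\right) + 2 = 2 + M + R$)
$\left(\frac{1}{42227} - 760 Z{\left(8,3 \right)}\right) \left(-2063 + \frac{2444}{49662}\right) = \left(\frac{1}{42227} - 760 \left(2 + 8 + 3\right)\right) \left(-2063 + \frac{2444}{49662}\right) = \left(\frac{1}{42227} - 9880\right) \left(-2063 + 2444 \cdot \frac{1}{49662}\right) = \left(\frac{1}{42227} - 9880\right) \left(-2063 + \frac{1222}{24831}\right) = \left(- \frac{417202759}{42227}\right) \left(- \frac{51225131}{24831}\right) = \frac{21371265983336429}{1048538637}$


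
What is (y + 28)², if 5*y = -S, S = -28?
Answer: 28224/25 ≈ 1129.0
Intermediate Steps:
y = 28/5 (y = (-1*(-28))/5 = (⅕)*28 = 28/5 ≈ 5.6000)
(y + 28)² = (28/5 + 28)² = (168/5)² = 28224/25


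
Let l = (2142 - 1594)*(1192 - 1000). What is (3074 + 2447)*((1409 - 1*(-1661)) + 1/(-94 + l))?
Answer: 1781762190861/105122 ≈ 1.6949e+7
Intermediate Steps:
l = 105216 (l = 548*192 = 105216)
(3074 + 2447)*((1409 - 1*(-1661)) + 1/(-94 + l)) = (3074 + 2447)*((1409 - 1*(-1661)) + 1/(-94 + 105216)) = 5521*((1409 + 1661) + 1/105122) = 5521*(3070 + 1/105122) = 5521*(322724541/105122) = 1781762190861/105122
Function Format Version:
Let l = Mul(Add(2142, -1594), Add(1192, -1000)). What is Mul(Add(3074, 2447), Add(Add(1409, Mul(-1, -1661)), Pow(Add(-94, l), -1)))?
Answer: Rational(1781762190861, 105122) ≈ 1.6949e+7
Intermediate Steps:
l = 105216 (l = Mul(548, 192) = 105216)
Mul(Add(3074, 2447), Add(Add(1409, Mul(-1, -1661)), Pow(Add(-94, l), -1))) = Mul(Add(3074, 2447), Add(Add(1409, Mul(-1, -1661)), Pow(Add(-94, 105216), -1))) = Mul(5521, Add(Add(1409, 1661), Pow(105122, -1))) = Mul(5521, Add(3070, Rational(1, 105122))) = Mul(5521, Rational(322724541, 105122)) = Rational(1781762190861, 105122)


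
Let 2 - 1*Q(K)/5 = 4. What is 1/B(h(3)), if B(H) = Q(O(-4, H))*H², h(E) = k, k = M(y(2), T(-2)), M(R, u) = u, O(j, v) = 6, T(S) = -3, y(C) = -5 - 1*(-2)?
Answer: -1/90 ≈ -0.011111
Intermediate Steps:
y(C) = -3 (y(C) = -5 + 2 = -3)
Q(K) = -10 (Q(K) = 10 - 5*4 = 10 - 20 = -10)
k = -3
h(E) = -3
B(H) = -10*H²
1/B(h(3)) = 1/(-10*(-3)²) = 1/(-10*9) = 1/(-90) = -1/90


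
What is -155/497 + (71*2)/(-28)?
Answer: -5351/994 ≈ -5.3833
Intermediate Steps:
-155/497 + (71*2)/(-28) = -155*1/497 + 142*(-1/28) = -155/497 - 71/14 = -5351/994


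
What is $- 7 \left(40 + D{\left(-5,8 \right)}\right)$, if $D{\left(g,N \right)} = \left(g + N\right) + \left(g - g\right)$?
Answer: $-301$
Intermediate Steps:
$D{\left(g,N \right)} = N + g$ ($D{\left(g,N \right)} = \left(N + g\right) + 0 = N + g$)
$- 7 \left(40 + D{\left(-5,8 \right)}\right) = - 7 \left(40 + \left(8 - 5\right)\right) = - 7 \left(40 + 3\right) = \left(-7\right) 43 = -301$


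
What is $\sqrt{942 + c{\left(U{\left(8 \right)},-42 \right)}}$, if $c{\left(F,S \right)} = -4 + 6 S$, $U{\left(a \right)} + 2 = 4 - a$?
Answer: $7 \sqrt{14} \approx 26.192$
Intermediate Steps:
$U{\left(a \right)} = 2 - a$ ($U{\left(a \right)} = -2 - \left(-4 + a\right) = 2 - a$)
$\sqrt{942 + c{\left(U{\left(8 \right)},-42 \right)}} = \sqrt{942 + \left(-4 + 6 \left(-42\right)\right)} = \sqrt{942 - 256} = \sqrt{686} = 7 \sqrt{14}$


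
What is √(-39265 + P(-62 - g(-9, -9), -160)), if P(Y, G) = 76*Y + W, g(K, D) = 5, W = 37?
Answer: 4*I*√2770 ≈ 210.52*I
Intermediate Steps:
P(Y, G) = 37 + 76*Y (P(Y, G) = 76*Y + 37 = 37 + 76*Y)
√(-39265 + P(-62 - g(-9, -9), -160)) = √(-39265 + (37 + 76*(-62 - 1*5))) = √(-39265 + (37 + 76*(-62 - 5))) = √(-39265 + (37 + 76*(-67))) = √(-39265 + (37 - 5092)) = √(-39265 - 5055) = √(-44320) = 4*I*√2770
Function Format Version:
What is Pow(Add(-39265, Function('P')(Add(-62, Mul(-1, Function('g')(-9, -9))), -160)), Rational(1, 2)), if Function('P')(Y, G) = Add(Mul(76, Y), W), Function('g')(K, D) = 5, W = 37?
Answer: Mul(4, I, Pow(2770, Rational(1, 2))) ≈ Mul(210.52, I)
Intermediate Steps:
Function('P')(Y, G) = Add(37, Mul(76, Y)) (Function('P')(Y, G) = Add(Mul(76, Y), 37) = Add(37, Mul(76, Y)))
Pow(Add(-39265, Function('P')(Add(-62, Mul(-1, Function('g')(-9, -9))), -160)), Rational(1, 2)) = Pow(Add(-39265, Add(37, Mul(76, Add(-62, Mul(-1, 5))))), Rational(1, 2)) = Pow(Add(-39265, Add(37, Mul(76, Add(-62, -5)))), Rational(1, 2)) = Pow(Add(-39265, Add(37, Mul(76, -67))), Rational(1, 2)) = Pow(Add(-39265, Add(37, -5092)), Rational(1, 2)) = Pow(Add(-39265, -5055), Rational(1, 2)) = Pow(-44320, Rational(1, 2)) = Mul(4, I, Pow(2770, Rational(1, 2)))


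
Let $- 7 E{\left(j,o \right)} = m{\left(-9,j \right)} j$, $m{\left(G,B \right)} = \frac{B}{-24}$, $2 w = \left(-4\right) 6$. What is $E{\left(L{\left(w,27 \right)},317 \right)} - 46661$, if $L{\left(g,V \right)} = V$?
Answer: $- \frac{2612773}{56} \approx -46657.0$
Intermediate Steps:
$w = -12$ ($w = \frac{\left(-4\right) 6}{2} = \frac{1}{2} \left(-24\right) = -12$)
$m{\left(G,B \right)} = - \frac{B}{24}$ ($m{\left(G,B \right)} = B \left(- \frac{1}{24}\right) = - \frac{B}{24}$)
$E{\left(j,o \right)} = \frac{j^{2}}{168}$ ($E{\left(j,o \right)} = - \frac{- \frac{j}{24} j}{7} = - \frac{\left(- \frac{1}{24}\right) j^{2}}{7} = \frac{j^{2}}{168}$)
$E{\left(L{\left(w,27 \right)},317 \right)} - 46661 = \frac{27^{2}}{168} - 46661 = \frac{1}{168} \cdot 729 - 46661 = \frac{243}{56} - 46661 = - \frac{2612773}{56}$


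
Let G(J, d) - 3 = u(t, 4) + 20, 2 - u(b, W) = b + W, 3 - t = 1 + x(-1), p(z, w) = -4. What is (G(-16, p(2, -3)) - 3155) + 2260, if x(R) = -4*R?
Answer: -872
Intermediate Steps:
t = -2 (t = 3 - (1 - 4*(-1)) = 3 - (1 + 4) = 3 - 1*5 = 3 - 5 = -2)
u(b, W) = 2 - W - b (u(b, W) = 2 - (b + W) = 2 - (W + b) = 2 + (-W - b) = 2 - W - b)
G(J, d) = 23 (G(J, d) = 3 + ((2 - 1*4 - 1*(-2)) + 20) = 3 + ((2 - 4 + 2) + 20) = 3 + (0 + 20) = 3 + 20 = 23)
(G(-16, p(2, -3)) - 3155) + 2260 = (23 - 3155) + 2260 = -3132 + 2260 = -872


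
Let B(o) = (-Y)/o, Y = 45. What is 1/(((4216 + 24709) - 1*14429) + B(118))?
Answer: 118/1710483 ≈ 6.8986e-5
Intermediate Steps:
B(o) = -45/o (B(o) = (-1*45)/o = -45/o)
1/(((4216 + 24709) - 1*14429) + B(118)) = 1/(((4216 + 24709) - 1*14429) - 45/118) = 1/((28925 - 14429) - 45*1/118) = 1/(14496 - 45/118) = 1/(1710483/118) = 118/1710483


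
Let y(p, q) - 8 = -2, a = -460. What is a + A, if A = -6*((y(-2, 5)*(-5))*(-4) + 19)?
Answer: -1294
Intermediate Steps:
y(p, q) = 6 (y(p, q) = 8 - 2 = 6)
A = -834 (A = -6*((6*(-5))*(-4) + 19) = -6*(-30*(-4) + 19) = -6*(120 + 19) = -6*139 = -834)
a + A = -460 - 834 = -1294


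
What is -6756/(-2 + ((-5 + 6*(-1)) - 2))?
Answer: 2252/5 ≈ 450.40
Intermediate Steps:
-6756/(-2 + ((-5 + 6*(-1)) - 2)) = -6756/(-2 + ((-5 - 6) - 2)) = -6756/(-2 + (-11 - 2)) = -6756/(-2 - 13) = -6756/(-15) = -1/15*(-6756) = 2252/5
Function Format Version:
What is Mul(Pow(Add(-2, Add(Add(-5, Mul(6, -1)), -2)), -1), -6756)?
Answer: Rational(2252, 5) ≈ 450.40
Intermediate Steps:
Mul(Pow(Add(-2, Add(Add(-5, Mul(6, -1)), -2)), -1), -6756) = Mul(Pow(Add(-2, Add(Add(-5, -6), -2)), -1), -6756) = Mul(Pow(Add(-2, Add(-11, -2)), -1), -6756) = Mul(Pow(Add(-2, -13), -1), -6756) = Mul(Pow(-15, -1), -6756) = Mul(Rational(-1, 15), -6756) = Rational(2252, 5)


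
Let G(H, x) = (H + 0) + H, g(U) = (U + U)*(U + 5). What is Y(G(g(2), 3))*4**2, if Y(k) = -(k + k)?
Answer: -1792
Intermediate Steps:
g(U) = 2*U*(5 + U) (g(U) = (2*U)*(5 + U) = 2*U*(5 + U))
G(H, x) = 2*H (G(H, x) = H + H = 2*H)
Y(k) = -2*k
Y(G(g(2), 3))*4**2 = -4*2*2*(5 + 2)*4**2 = -4*2*2*7*16 = -4*28*16 = -2*56*16 = -112*16 = -1792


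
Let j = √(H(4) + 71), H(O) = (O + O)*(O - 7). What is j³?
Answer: 47*√47 ≈ 322.22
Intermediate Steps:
H(O) = 2*O*(-7 + O) (H(O) = (2*O)*(-7 + O) = 2*O*(-7 + O))
j = √47 (j = √(2*4*(-7 + 4) + 71) = √(2*4*(-3) + 71) = √(-24 + 71) = √47 ≈ 6.8557)
j³ = (√47)³ = 47*√47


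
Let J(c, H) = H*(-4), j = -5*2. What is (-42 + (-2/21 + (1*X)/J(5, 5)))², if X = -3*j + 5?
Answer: 13564489/7056 ≈ 1922.4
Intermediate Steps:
j = -10
J(c, H) = -4*H
X = 35 (X = -3*(-10) + 5 = 30 + 5 = 35)
(-42 + (-2/21 + (1*X)/J(5, 5)))² = (-42 + (-2/21 + (1*35)/((-4*5))))² = (-42 + (-2*1/21 + 35/(-20)))² = (-42 + (-2/21 + 35*(-1/20)))² = (-42 + (-2/21 - 7/4))² = (-42 - 155/84)² = (-3683/84)² = 13564489/7056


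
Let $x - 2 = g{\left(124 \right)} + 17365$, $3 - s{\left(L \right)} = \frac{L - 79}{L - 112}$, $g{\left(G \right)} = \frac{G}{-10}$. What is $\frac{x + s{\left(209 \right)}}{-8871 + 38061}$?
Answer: $\frac{4208893}{7078575} \approx 0.5946$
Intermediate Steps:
$g{\left(G \right)} = - \frac{G}{10}$ ($g{\left(G \right)} = G \left(- \frac{1}{10}\right) = - \frac{G}{10}$)
$s{\left(L \right)} = 3 - \frac{-79 + L}{-112 + L}$ ($s{\left(L \right)} = 3 - \frac{L - 79}{L - 112} = 3 - \frac{-79 + L}{-112 + L}$)
$x = \frac{86773}{5}$ ($x = 2 + \left(\left(- \frac{1}{10}\right) 124 + 17365\right) = 2 + \left(- \frac{62}{5} + 17365\right) = 2 + \frac{86763}{5} = \frac{86773}{5} \approx 17355.0$)
$\frac{x + s{\left(209 \right)}}{-8871 + 38061} = \frac{\frac{86773}{5} + \frac{-257 + 2 \cdot 209}{-112 + 209}}{-8871 + 38061} = \frac{\frac{86773}{5} + \frac{-257 + 418}{97}}{29190} = \left(\frac{86773}{5} + \frac{1}{97} \cdot 161\right) \frac{1}{29190} = \left(\frac{86773}{5} + \frac{161}{97}\right) \frac{1}{29190} = \frac{8417786}{485} \cdot \frac{1}{29190} = \frac{4208893}{7078575}$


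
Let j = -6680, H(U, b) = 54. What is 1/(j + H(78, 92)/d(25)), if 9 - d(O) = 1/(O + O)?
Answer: -449/2996620 ≈ -0.00014984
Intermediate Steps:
d(O) = 9 - 1/(2*O) (d(O) = 9 - 1/(O + O) = 9 - 1/(2*O))
1/(j + H(78, 92)/d(25)) = 1/(-6680 + 54/(9 - 1/2/25)) = 1/(-6680 + 54/(9 - 1/2*1/25)) = 1/(-6680 + 54/(9 - 1/50)) = 1/(-6680 + 54/(449/50)) = 1/(-6680 + 54*(50/449)) = 1/(-6680 + 2700/449) = 1/(-2996620/449) = -449/2996620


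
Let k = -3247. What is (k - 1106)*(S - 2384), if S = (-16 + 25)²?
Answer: 10024959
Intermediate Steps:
S = 81 (S = 9² = 81)
(k - 1106)*(S - 2384) = (-3247 - 1106)*(81 - 2384) = -4353*(-2303) = 10024959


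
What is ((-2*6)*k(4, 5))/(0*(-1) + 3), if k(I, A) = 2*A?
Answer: -40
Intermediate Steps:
((-2*6)*k(4, 5))/(0*(-1) + 3) = ((-2*6)*(2*5))/(0*(-1) + 3) = (-12*10)/(0 + 3) = -120/3 = -120*⅓ = -40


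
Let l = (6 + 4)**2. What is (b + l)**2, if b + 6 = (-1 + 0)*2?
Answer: 8464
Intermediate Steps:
b = -8 (b = -6 + (-1 + 0)*2 = -6 - 1*2 = -6 - 2 = -8)
l = 100 (l = 10**2 = 100)
(b + l)**2 = (-8 + 100)**2 = 92**2 = 8464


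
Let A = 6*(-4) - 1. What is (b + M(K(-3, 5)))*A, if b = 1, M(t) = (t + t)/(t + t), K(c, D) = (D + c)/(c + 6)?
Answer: -50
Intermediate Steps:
K(c, D) = (D + c)/(6 + c)
M(t) = 1 (M(t) = (2*t)/((2*t)) = (2*t)*(1/(2*t)) = 1)
A = -25 (A = -24 - 1 = -25)
(b + M(K(-3, 5)))*A = (1 + 1)*(-25) = 2*(-25) = -50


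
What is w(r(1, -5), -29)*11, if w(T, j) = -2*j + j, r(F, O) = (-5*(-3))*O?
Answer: 319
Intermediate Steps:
r(F, O) = 15*O
w(T, j) = -j
w(r(1, -5), -29)*11 = -1*(-29)*11 = 29*11 = 319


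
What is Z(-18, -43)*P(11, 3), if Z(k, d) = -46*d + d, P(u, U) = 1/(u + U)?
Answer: 1935/14 ≈ 138.21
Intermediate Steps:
P(u, U) = 1/(U + u)
Z(k, d) = -45*d
Z(-18, -43)*P(11, 3) = (-45*(-43))/(3 + 11) = 1935/14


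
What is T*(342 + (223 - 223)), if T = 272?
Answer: 93024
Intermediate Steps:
T*(342 + (223 - 223)) = 272*(342 + (223 - 223)) = 272*(342 + 0) = 272*342 = 93024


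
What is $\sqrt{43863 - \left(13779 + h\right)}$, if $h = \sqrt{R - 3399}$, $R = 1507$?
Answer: $\sqrt{30084 - 2 i \sqrt{473}} \approx 173.45 - 0.125 i$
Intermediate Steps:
$h = 2 i \sqrt{473}$ ($h = \sqrt{1507 - 3399} = \sqrt{-1892} = 2 i \sqrt{473} \approx 43.497 i$)
$\sqrt{43863 - \left(13779 + h\right)} = \sqrt{43863 - \left(13779 + 2 i \sqrt{473}\right)} = \sqrt{30084 - 2 i \sqrt{473}}$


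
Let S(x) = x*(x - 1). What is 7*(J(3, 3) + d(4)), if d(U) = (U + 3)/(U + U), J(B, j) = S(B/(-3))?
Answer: 161/8 ≈ 20.125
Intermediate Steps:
S(x) = x*(-1 + x)
J(B, j) = -B*(-1 - B/3)/3 (J(B, j) = (B/(-3))*(-1 + B/(-3)) = (B*(-1/3))*(-1 + B*(-1/3)) = (-B/3)*(-1 - B/3) = -B*(-1 - B/3)/3)
d(U) = (3 + U)/(2*U) (d(U) = (3 + U)/((2*U)) = (3 + U)*(1/(2*U)) = (3 + U)/(2*U))
7*(J(3, 3) + d(4)) = 7*((1/9)*3*(3 + 3) + (1/2)*(3 + 4)/4) = 7*((1/9)*3*6 + (1/2)*(1/4)*7) = 7*(2 + 7/8) = 7*(23/8) = 161/8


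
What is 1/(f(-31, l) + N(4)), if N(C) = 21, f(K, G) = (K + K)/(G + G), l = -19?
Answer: 19/430 ≈ 0.044186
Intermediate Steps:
f(K, G) = K/G (f(K, G) = (2*K)/((2*G)) = (2*K)*(1/(2*G)) = K/G)
1/(f(-31, l) + N(4)) = 1/(-31/(-19) + 21) = 1/(-31*(-1/19) + 21) = 1/(31/19 + 21) = 1/(430/19) = 19/430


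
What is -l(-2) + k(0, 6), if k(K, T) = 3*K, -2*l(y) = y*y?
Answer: 2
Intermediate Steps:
l(y) = -y²/2 (l(y) = -y*y/2 = -y²/2)
-l(-2) + k(0, 6) = -(-1)*(-2)²/2 + 3*0 = -(-1)*4/2 + 0 = -1*(-2) + 0 = 2 + 0 = 2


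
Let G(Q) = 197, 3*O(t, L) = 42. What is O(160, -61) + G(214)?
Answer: 211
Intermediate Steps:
O(t, L) = 14 (O(t, L) = (⅓)*42 = 14)
O(160, -61) + G(214) = 14 + 197 = 211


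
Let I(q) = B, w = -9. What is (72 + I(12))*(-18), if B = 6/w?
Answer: -1284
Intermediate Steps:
B = -⅔ (B = 6/(-9) = 6*(-⅑) = -⅔ ≈ -0.66667)
I(q) = -⅔
(72 + I(12))*(-18) = (72 - ⅔)*(-18) = (214/3)*(-18) = -1284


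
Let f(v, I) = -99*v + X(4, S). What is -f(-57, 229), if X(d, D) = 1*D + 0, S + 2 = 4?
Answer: -5645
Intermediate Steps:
S = 2 (S = -2 + 4 = 2)
X(d, D) = D (X(d, D) = D + 0 = D)
f(v, I) = 2 - 99*v (f(v, I) = -99*v + 2 = 2 - 99*v)
-f(-57, 229) = -(2 - 99*(-57)) = -(2 + 5643) = -1*5645 = -5645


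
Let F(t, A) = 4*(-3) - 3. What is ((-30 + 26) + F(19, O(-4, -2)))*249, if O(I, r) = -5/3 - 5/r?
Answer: -4731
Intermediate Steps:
O(I, r) = -5/3 - 5/r (O(I, r) = -5*⅓ - 5/r = -5/3 - 5/r)
F(t, A) = -15 (F(t, A) = -12 - 3 = -15)
((-30 + 26) + F(19, O(-4, -2)))*249 = ((-30 + 26) - 15)*249 = (-4 - 15)*249 = -19*249 = -4731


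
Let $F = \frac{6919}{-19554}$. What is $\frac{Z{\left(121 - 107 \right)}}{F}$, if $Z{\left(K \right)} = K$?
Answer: $- \frac{273756}{6919} \approx -39.566$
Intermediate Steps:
$F = - \frac{6919}{19554}$ ($F = 6919 \left(- \frac{1}{19554}\right) = - \frac{6919}{19554} \approx -0.35384$)
$\frac{Z{\left(121 - 107 \right)}}{F} = \frac{121 - 107}{- \frac{6919}{19554}} = \left(121 - 107\right) \left(- \frac{19554}{6919}\right) = 14 \left(- \frac{19554}{6919}\right) = - \frac{273756}{6919}$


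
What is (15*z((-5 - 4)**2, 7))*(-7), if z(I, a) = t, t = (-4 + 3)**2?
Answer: -105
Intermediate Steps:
t = 1 (t = (-1)**2 = 1)
z(I, a) = 1
(15*z((-5 - 4)**2, 7))*(-7) = (15*1)*(-7) = 15*(-7) = -105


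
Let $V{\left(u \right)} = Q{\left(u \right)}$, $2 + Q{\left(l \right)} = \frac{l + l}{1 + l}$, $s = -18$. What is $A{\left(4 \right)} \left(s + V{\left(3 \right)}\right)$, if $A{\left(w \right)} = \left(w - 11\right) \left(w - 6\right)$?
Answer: $-259$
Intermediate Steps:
$A{\left(w \right)} = \left(-11 + w\right) \left(-6 + w\right)$
$Q{\left(l \right)} = -2 + \frac{2 l}{1 + l}$ ($Q{\left(l \right)} = -2 + \frac{l + l}{1 + l} = -2 + \frac{2 l}{1 + l}$)
$V{\left(u \right)} = - \frac{2}{1 + u}$
$A{\left(4 \right)} \left(s + V{\left(3 \right)}\right) = \left(66 + 4^{2} - 68\right) \left(-18 - \frac{2}{1 + 3}\right) = \left(66 + 16 - 68\right) \left(-18 - \frac{2}{4}\right) = 14 \left(-18 - \frac{1}{2}\right) = 14 \left(- \frac{37}{2}\right) = -259$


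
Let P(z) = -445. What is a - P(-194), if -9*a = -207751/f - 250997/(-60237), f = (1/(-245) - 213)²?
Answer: 6774025541759059/15220962973044 ≈ 445.05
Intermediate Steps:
f = 2723378596/60025 (f = (-1/245 - 213)² = (-52186/245)² = 2723378596/60025 ≈ 45371.)
a = 697018754479/15220962973044 (a = -(-207751/2723378596/60025 - 250997/(-60237))/9 = -(-207751*60025/2723378596 - 250997*(-1/60237))/9 = -(-12470253775/2723378596 + 250997/60237)/9 = -⅑*(-697018754479/1691218108116) = 697018754479/15220962973044 ≈ 0.045793)
a - P(-194) = 697018754479/15220962973044 - 1*(-445) = 697018754479/15220962973044 + 445 = 6774025541759059/15220962973044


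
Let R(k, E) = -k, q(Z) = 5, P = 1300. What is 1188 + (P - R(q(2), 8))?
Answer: 2493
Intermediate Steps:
1188 + (P - R(q(2), 8)) = 1188 + (1300 - (-1)*5) = 1188 + (1300 - 1*(-5)) = 1188 + (1300 + 5) = 1188 + 1305 = 2493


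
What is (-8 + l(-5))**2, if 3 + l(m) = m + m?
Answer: 441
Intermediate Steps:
l(m) = -3 + 2*m (l(m) = -3 + (m + m) = -3 + 2*m)
(-8 + l(-5))**2 = (-8 + (-3 + 2*(-5)))**2 = (-8 + (-3 - 10))**2 = (-8 - 13)**2 = (-21)**2 = 441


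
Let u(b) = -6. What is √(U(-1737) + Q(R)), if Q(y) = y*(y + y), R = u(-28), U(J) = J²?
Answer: 3*√335249 ≈ 1737.0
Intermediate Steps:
R = -6
Q(y) = 2*y² (Q(y) = y*(2*y) = 2*y²)
√(U(-1737) + Q(R)) = √((-1737)² + 2*(-6)²) = √(3017169 + 2*36) = √(3017169 + 72) = √3017241 = 3*√335249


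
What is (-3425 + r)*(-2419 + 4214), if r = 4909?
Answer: 2663780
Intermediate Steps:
(-3425 + r)*(-2419 + 4214) = (-3425 + 4909)*(-2419 + 4214) = 1484*1795 = 2663780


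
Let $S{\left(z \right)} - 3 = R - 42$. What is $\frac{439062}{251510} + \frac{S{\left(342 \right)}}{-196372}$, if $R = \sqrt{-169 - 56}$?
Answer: $\frac{43114645977}{24694760860} - \frac{15 i}{196372} \approx 1.7459 - 7.6386 \cdot 10^{-5} i$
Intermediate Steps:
$R = 15 i$ ($R = \sqrt{-225} = 15 i \approx 15.0 i$)
$S{\left(z \right)} = -39 + 15 i$ ($S{\left(z \right)} = 3 - \left(42 - 15 i\right) = -39 + 15 i$)
$\frac{439062}{251510} + \frac{S{\left(342 \right)}}{-196372} = \frac{439062}{251510} + \frac{-39 + 15 i}{-196372} = 439062 \cdot \frac{1}{251510} + \left(-39 + 15 i\right) \left(- \frac{1}{196372}\right) = \frac{219531}{125755} + \left(\frac{39}{196372} - \frac{15 i}{196372}\right) = \frac{43114645977}{24694760860} - \frac{15 i}{196372}$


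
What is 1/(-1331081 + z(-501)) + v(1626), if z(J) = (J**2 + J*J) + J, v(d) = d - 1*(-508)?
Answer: 1770323719/829580 ≈ 2134.0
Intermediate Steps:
v(d) = 508 + d (v(d) = d + 508 = 508 + d)
z(J) = J + 2*J**2 (z(J) = (J**2 + J**2) + J = 2*J**2 + J = J + 2*J**2)
1/(-1331081 + z(-501)) + v(1626) = 1/(-1331081 - 501*(1 + 2*(-501))) + (508 + 1626) = 1/(-1331081 - 501*(1 - 1002)) + 2134 = 1/(-1331081 - 501*(-1001)) + 2134 = 1/(-1331081 + 501501) + 2134 = 1/(-829580) + 2134 = -1/829580 + 2134 = 1770323719/829580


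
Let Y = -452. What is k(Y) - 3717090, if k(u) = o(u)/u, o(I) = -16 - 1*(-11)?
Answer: -1680124675/452 ≈ -3.7171e+6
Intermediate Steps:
o(I) = -5 (o(I) = -16 + 11 = -5)
k(u) = -5/u
k(Y) - 3717090 = -5/(-452) - 3717090 = -5*(-1/452) - 3717090 = 5/452 - 3717090 = -1680124675/452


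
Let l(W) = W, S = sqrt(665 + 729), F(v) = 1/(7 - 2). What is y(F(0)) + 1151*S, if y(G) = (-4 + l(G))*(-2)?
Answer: 38/5 + 1151*sqrt(1394) ≈ 42982.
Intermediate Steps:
F(v) = 1/5
S = sqrt(1394) ≈ 37.336
y(G) = 8 - 2*G (y(G) = (-4 + G)*(-2) = 8 - 2*G)
y(F(0)) + 1151*S = (8 - 2*1/5) + 1151*sqrt(1394) = (8 - 2/5) + 1151*sqrt(1394) = 38/5 + 1151*sqrt(1394)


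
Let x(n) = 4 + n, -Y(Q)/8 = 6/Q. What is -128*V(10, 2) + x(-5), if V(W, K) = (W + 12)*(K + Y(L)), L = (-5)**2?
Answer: -5657/25 ≈ -226.28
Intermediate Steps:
L = 25
Y(Q) = -48/Q
V(W, K) = (12 + W)*(-48/25 + K) (V(W, K) = (W + 12)*(K - 48/25) = (12 + W)*(K - 48*1/25) = (12 + W)*(K - 48/25) = (12 + W)*(-48/25 + K))
-128*V(10, 2) + x(-5) = -128*(-576/25 + 12*2 - 48/25*10 + 2*10) + (4 - 5) = -128*(-576/25 + 24 - 96/5 + 20) - 1 = -128*44/25 - 1 = -5632/25 - 1 = -5657/25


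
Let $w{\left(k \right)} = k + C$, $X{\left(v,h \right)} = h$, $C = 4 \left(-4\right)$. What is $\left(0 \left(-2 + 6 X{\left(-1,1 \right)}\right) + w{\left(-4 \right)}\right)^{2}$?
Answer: $400$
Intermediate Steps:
$C = -16$
$w{\left(k \right)} = -16 + k$ ($w{\left(k \right)} = k - 16 = -16 + k$)
$\left(0 \left(-2 + 6 X{\left(-1,1 \right)}\right) + w{\left(-4 \right)}\right)^{2} = \left(0 \left(-2 + 6 \cdot 1\right) - 20\right)^{2} = \left(0 \left(-2 + 6\right) - 20\right)^{2} = \left(0 \cdot 4 - 20\right)^{2} = \left(0 - 20\right)^{2} = \left(-20\right)^{2} = 400$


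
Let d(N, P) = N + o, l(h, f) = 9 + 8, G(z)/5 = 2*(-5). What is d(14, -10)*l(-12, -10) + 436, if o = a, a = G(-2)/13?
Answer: 7912/13 ≈ 608.62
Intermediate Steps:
G(z) = -50 (G(z) = 5*(2*(-5)) = 5*(-10) = -50)
a = -50/13 ≈ -3.8462
o = -50/13 ≈ -3.8462
l(h, f) = 17
d(N, P) = -50/13 + N (d(N, P) = N - 50/13 = -50/13 + N)
d(14, -10)*l(-12, -10) + 436 = (-50/13 + 14)*17 + 436 = (132/13)*17 + 436 = 2244/13 + 436 = 7912/13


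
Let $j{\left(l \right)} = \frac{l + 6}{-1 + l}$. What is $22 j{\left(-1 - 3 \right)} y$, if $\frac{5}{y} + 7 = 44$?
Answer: $- \frac{44}{37} \approx -1.1892$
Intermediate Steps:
$y = \frac{5}{37}$ ($y = \frac{5}{-7 + 44} = \frac{5}{37} \approx 0.13514$)
$j{\left(l \right)} = \frac{6 + l}{-1 + l}$
$22 j{\left(-1 - 3 \right)} y = 22 \frac{6 - 4}{-1 - 4} \cdot \frac{5}{37} = 22 \frac{1}{-5} \cdot 2 \cdot \frac{5}{37} = 22 \left(\left(- \frac{1}{5}\right) 2\right) \frac{5}{37} = 22 \left(- \frac{2}{5}\right) \frac{5}{37} = \left(- \frac{44}{5}\right) \frac{5}{37} = - \frac{44}{37}$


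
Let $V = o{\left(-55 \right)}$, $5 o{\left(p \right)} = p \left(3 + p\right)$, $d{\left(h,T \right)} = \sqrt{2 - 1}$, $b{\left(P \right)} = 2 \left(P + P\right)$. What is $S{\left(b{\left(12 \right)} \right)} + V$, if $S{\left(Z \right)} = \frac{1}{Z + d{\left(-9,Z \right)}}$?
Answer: $\frac{28029}{49} \approx 572.02$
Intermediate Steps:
$b{\left(P \right)} = 4 P$ ($b{\left(P \right)} = 2 \cdot 2 P = 4 P$)
$d{\left(h,T \right)} = 1$ ($d{\left(h,T \right)} = \sqrt{1} = 1$)
$o{\left(p \right)} = \frac{p \left(3 + p\right)}{5}$
$V = 572$ ($V = \frac{1}{5} \left(-55\right) \left(3 - 55\right) = \frac{1}{5} \left(-55\right) \left(-52\right) = 572$)
$S{\left(Z \right)} = \frac{1}{1 + Z}$ ($S{\left(Z \right)} = \frac{1}{Z + 1} = \frac{1}{1 + Z}$)
$S{\left(b{\left(12 \right)} \right)} + V = \frac{1}{1 + 4 \cdot 12} + 572 = \frac{1}{1 + 48} + 572 = \frac{1}{49} + 572 = \frac{28029}{49}$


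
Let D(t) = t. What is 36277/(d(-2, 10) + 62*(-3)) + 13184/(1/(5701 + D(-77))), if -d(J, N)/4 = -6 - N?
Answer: 9045875275/122 ≈ 7.4147e+7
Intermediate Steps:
d(J, N) = 24 + 4*N (d(J, N) = -4*(-6 - N) = 24 + 4*N)
36277/(d(-2, 10) + 62*(-3)) + 13184/(1/(5701 + D(-77))) = 36277/((24 + 4*10) + 62*(-3)) + 13184/(1/(5701 - 77)) = 36277/((24 + 40) - 186) + 13184/(1/5624) = 36277/(64 - 186) + 13184/(1/5624) = 36277/(-122) + 13184*5624 = 36277*(-1/122) + 74146816 = -36277/122 + 74146816 = 9045875275/122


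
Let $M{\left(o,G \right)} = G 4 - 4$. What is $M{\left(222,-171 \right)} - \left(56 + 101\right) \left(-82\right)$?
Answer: $12186$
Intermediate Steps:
$M{\left(o,G \right)} = -4 + 4 G$ ($M{\left(o,G \right)} = 4 G - 4 = -4 + 4 G$)
$M{\left(222,-171 \right)} - \left(56 + 101\right) \left(-82\right) = \left(-4 + 4 \left(-171\right)\right) - \left(56 + 101\right) \left(-82\right) = \left(-4 - 684\right) - 157 \left(-82\right) = -688 - -12874 = -688 + 12874 = 12186$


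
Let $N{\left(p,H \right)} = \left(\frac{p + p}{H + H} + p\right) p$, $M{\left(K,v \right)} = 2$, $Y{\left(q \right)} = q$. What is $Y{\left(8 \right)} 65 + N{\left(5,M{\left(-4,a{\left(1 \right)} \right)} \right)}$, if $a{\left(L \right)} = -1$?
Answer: $\frac{1115}{2} \approx 557.5$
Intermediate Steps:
$N{\left(p,H \right)} = p \left(p + \frac{p}{H}\right)$ ($N{\left(p,H \right)} = \left(\frac{2 p}{2 H} + p\right) p = \left(2 p \frac{1}{2 H} + p\right) p = \left(\frac{p}{H} + p\right) p = \left(p + \frac{p}{H}\right) p = p \left(p + \frac{p}{H}\right)$)
$Y{\left(8 \right)} 65 + N{\left(5,M{\left(-4,a{\left(1 \right)} \right)} \right)} = 8 \cdot 65 + \frac{5^{2} \left(1 + 2\right)}{2} = 520 + \frac{1}{2} \cdot 25 \cdot 3 = 520 + \frac{75}{2} = \frac{1115}{2}$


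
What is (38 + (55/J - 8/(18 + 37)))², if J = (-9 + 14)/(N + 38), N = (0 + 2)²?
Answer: 755810064/3025 ≈ 2.4985e+5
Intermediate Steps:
N = 4 (N = 2² = 4)
J = 5/42 (J = (-9 + 14)/(4 + 38) = 5/42 ≈ 0.11905)
(38 + (55/J - 8/(18 + 37)))² = (38 + (55/(5/42) - 8/(18 + 37)))² = (38 + (55*(42/5) - 8/55))² = (38 + (462 - 8*1/55))² = (38 + (462 - 8/55))² = (38 + 25402/55)² = (27492/55)² = 755810064/3025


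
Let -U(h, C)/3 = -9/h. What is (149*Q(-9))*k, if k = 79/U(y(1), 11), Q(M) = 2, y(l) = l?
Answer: 23542/27 ≈ 871.93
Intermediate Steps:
U(h, C) = 27/h (U(h, C) = -(-27)/h = 27/h)
k = 79/27 (k = 79/((27/1)) = 79/((27*1)) = 79/27 ≈ 2.9259)
(149*Q(-9))*k = (149*2)*(79/27) = 298*(79/27) = 23542/27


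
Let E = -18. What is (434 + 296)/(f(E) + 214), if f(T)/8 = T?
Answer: 73/7 ≈ 10.429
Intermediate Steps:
f(T) = 8*T
(434 + 296)/(f(E) + 214) = (434 + 296)/(8*(-18) + 214) = 730/(-144 + 214) = 730/70 = 730*(1/70) = 73/7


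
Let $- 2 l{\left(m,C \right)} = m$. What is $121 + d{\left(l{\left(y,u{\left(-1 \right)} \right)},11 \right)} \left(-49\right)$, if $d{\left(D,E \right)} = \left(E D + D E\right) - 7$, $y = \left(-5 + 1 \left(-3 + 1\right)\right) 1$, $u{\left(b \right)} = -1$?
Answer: $-3309$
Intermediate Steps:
$y = -7$ ($y = \left(-5 + 1 \left(-2\right)\right) 1 = \left(-5 - 2\right) 1 = \left(-7\right) 1 = -7$)
$l{\left(m,C \right)} = - \frac{m}{2}$
$d{\left(D,E \right)} = -7 + 2 D E$ ($d{\left(D,E \right)} = \left(D E + D E\right) - 7 = 2 D E - 7 = -7 + 2 D E$)
$121 + d{\left(l{\left(y,u{\left(-1 \right)} \right)},11 \right)} \left(-49\right) = 121 + \left(-7 + 2 \left(\left(- \frac{1}{2}\right) \left(-7\right)\right) 11\right) \left(-49\right) = 121 + \left(-7 + 2 \cdot \frac{7}{2} \cdot 11\right) \left(-49\right) = 121 + \left(-7 + 77\right) \left(-49\right) = 121 + 70 \left(-49\right) = 121 - 3430 = -3309$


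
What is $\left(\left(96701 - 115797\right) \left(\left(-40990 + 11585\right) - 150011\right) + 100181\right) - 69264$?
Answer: $3426158853$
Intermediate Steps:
$\left(\left(96701 - 115797\right) \left(\left(-40990 + 11585\right) - 150011\right) + 100181\right) - 69264 = \left(- 19096 \left(-29405 - 150011\right) + 100181\right) - 69264 = \left(\left(-19096\right) \left(-179416\right) + 100181\right) - 69264 = \left(3426127936 + 100181\right) - 69264 = 3426228117 - 69264 = 3426158853$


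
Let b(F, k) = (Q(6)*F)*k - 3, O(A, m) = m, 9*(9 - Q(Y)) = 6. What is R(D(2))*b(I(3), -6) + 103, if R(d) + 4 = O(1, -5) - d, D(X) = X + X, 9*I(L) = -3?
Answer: -224/3 ≈ -74.667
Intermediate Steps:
I(L) = -⅓ (I(L) = (⅑)*(-3) = -⅓)
Q(Y) = 25/3 (Q(Y) = 9 - ⅑*6 = 9 - ⅔ = 25/3)
D(X) = 2*X
b(F, k) = -3 + 25*F*k/3 (b(F, k) = (25*F/3)*k - 3 = 25*F*k/3 - 3 = -3 + 25*F*k/3)
R(d) = -9 - d (R(d) = -4 + (-5 - d) = -9 - d)
R(D(2))*b(I(3), -6) + 103 = (-9 - 2*2)*(-3 + (25/3)*(-⅓)*(-6)) + 103 = (-9 - 1*4)*(-3 + 50/3) + 103 = (-9 - 4)*(41/3) + 103 = -13*41/3 + 103 = -533/3 + 103 = -224/3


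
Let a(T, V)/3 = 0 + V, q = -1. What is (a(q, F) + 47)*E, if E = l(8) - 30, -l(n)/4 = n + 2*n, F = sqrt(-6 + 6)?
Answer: -5922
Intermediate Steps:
F = 0 (F = sqrt(0) = 0)
l(n) = -12*n (l(n) = -4*(n + 2*n) = -12*n)
a(T, V) = 3*V (a(T, V) = 3*(0 + V) = 3*V)
E = -126 (E = -12*8 - 30 = -96 - 30 = -126)
(a(q, F) + 47)*E = (3*0 + 47)*(-126) = (0 + 47)*(-126) = 47*(-126) = -5922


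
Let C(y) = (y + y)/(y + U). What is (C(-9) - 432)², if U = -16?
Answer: 116251524/625 ≈ 1.8600e+5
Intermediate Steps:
C(y) = 2*y/(-16 + y) (C(y) = (y + y)/(y - 16) = (2*y)/(-16 + y) = 2*y/(-16 + y))
(C(-9) - 432)² = (2*(-9)/(-16 - 9) - 432)² = (2*(-9)/(-25) - 432)² = (2*(-9)*(-1/25) - 432)² = (18/25 - 432)² = (-10782/25)² = 116251524/625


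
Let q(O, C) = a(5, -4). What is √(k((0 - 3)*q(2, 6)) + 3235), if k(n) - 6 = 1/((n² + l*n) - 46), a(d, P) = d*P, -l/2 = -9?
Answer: 3*√7733010670/4634 ≈ 56.930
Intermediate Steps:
l = 18 (l = -2*(-9) = 18)
a(d, P) = P*d
q(O, C) = -20 (q(O, C) = -4*5 = -20)
k(n) = 6 + 1/(-46 + n² + 18*n) (k(n) = 6 + 1/((n² + 18*n) - 46) = 6 + 1/(-46 + n² + 18*n))
√(k((0 - 3)*q(2, 6)) + 3235) = √((-275 + 6*((0 - 3)*(-20))² + 108*((0 - 3)*(-20)))/(-46 + ((0 - 3)*(-20))² + 18*((0 - 3)*(-20))) + 3235) = √((-275 + 6*(-3*(-20))² + 108*(-3*(-20)))/(-46 + (-3*(-20))² + 18*(-3*(-20))) + 3235) = √((-275 + 6*60² + 108*60)/(-46 + 60² + 18*60) + 3235) = √((-275 + 6*3600 + 6480)/(-46 + 3600 + 1080) + 3235) = √((-275 + 21600 + 6480)/4634 + 3235) = √((1/4634)*27805 + 3235) = √(27805/4634 + 3235) = √(15018795/4634) = 3*√7733010670/4634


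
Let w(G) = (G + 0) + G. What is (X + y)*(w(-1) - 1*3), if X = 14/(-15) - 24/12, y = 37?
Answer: -511/3 ≈ -170.33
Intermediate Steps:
w(G) = 2*G (w(G) = G + G = 2*G)
X = -44/15 (X = 14*(-1/15) - 24*1/12 = -14/15 - 2 = -44/15 ≈ -2.9333)
(X + y)*(w(-1) - 1*3) = (-44/15 + 37)*(2*(-1) - 1*3) = 511*(-2 - 3)/15 = (511/15)*(-5) = -511/3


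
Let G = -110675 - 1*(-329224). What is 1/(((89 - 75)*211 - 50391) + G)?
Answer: 1/171112 ≈ 5.8441e-6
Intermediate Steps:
G = 218549 (G = -110675 + 329224 = 218549)
1/(((89 - 75)*211 - 50391) + G) = 1/(((89 - 75)*211 - 50391) + 218549) = 1/((14*211 - 50391) + 218549) = 1/((2954 - 50391) + 218549) = 1/(-47437 + 218549) = 1/171112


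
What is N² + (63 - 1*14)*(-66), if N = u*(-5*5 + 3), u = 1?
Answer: -2750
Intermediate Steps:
N = -22 (N = 1*(-5*5 + 3) = 1*(-25 + 3) = 1*(-22) = -22)
N² + (63 - 1*14)*(-66) = (-22)² + (63 - 1*14)*(-66) = 484 + (63 - 14)*(-66) = 484 + 49*(-66) = 484 - 3234 = -2750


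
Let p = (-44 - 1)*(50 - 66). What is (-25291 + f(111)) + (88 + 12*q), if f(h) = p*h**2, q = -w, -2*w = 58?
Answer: 8846265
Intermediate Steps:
w = -29 (w = -1/2*58 = -29)
q = 29 (q = -1*(-29) = 29)
p = 720 (p = -45*(-16) = 720)
f(h) = 720*h**2
(-25291 + f(111)) + (88 + 12*q) = (-25291 + 720*111**2) + (88 + 12*29) = (-25291 + 720*12321) + (88 + 348) = (-25291 + 8871120) + 436 = 8845829 + 436 = 8846265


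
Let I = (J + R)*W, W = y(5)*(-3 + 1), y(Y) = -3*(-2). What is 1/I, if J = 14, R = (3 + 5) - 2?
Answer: -1/240 ≈ -0.0041667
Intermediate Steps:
y(Y) = 6
R = 6 (R = 8 - 2 = 6)
W = -12 (W = 6*(-3 + 1) = 6*(-2) = -12)
I = -240 (I = (14 + 6)*(-12) = 20*(-12) = -240)
1/I = 1/(-240) = -1/240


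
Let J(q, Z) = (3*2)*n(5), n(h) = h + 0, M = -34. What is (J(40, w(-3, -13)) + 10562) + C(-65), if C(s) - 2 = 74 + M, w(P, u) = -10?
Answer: 10634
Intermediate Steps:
n(h) = h
J(q, Z) = 30 (J(q, Z) = (3*2)*5 = 6*5 = 30)
C(s) = 42 (C(s) = 2 + (74 - 34) = 2 + 40 = 42)
(J(40, w(-3, -13)) + 10562) + C(-65) = (30 + 10562) + 42 = 10592 + 42 = 10634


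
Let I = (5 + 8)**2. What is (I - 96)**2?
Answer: 5329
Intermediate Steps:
I = 169 (I = 13**2 = 169)
(I - 96)**2 = (169 - 96)**2 = 73**2 = 5329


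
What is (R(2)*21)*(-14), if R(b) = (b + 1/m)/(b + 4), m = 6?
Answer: -637/6 ≈ -106.17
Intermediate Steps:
R(b) = (⅙ + b)/(4 + b) (R(b) = (b + 1/6)/(b + 4) = (b + ⅙)/(4 + b) = (⅙ + b)/(4 + b))
(R(2)*21)*(-14) = (((⅙ + 2)/(4 + 2))*21)*(-14) = (((13/6)/6)*21)*(-14) = (((⅙)*(13/6))*21)*(-14) = ((13/36)*21)*(-14) = (91/12)*(-14) = -637/6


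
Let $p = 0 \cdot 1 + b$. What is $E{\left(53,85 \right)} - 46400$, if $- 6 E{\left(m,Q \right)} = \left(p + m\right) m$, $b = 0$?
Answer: $- \frac{281209}{6} \approx -46868.0$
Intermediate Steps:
$p = 0$ ($p = 0 \cdot 1 + 0 = 0 + 0 = 0$)
$E{\left(m,Q \right)} = - \frac{m^{2}}{6}$ ($E{\left(m,Q \right)} = - \frac{\left(0 + m\right) m}{6} = - \frac{m m}{6} = - \frac{m^{2}}{6}$)
$E{\left(53,85 \right)} - 46400 = - \frac{53^{2}}{6} - 46400 = \left(- \frac{1}{6}\right) 2809 - 46400 = - \frac{2809}{6} - 46400 = - \frac{281209}{6}$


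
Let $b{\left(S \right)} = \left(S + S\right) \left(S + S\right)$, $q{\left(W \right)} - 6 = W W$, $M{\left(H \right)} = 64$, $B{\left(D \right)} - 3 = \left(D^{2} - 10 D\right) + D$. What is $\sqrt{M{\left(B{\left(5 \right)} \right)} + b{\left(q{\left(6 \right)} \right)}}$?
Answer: $4 \sqrt{445} \approx 84.38$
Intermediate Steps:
$B{\left(D \right)} = 3 + D^{2} - 9 D$ ($B{\left(D \right)} = 3 + \left(\left(D^{2} - 10 D\right) + D\right) = 3 + \left(D^{2} - 9 D\right) = 3 + D^{2} - 9 D$)
$q{\left(W \right)} = 6 + W^{2}$ ($q{\left(W \right)} = 6 + W W = 6 + W^{2}$)
$b{\left(S \right)} = 4 S^{2}$ ($b{\left(S \right)} = 2 S 2 S = 4 S^{2}$)
$\sqrt{M{\left(B{\left(5 \right)} \right)} + b{\left(q{\left(6 \right)} \right)}} = \sqrt{64 + 4 \left(6 + 6^{2}\right)^{2}} = \sqrt{64 + 4 \left(6 + 36\right)^{2}} = \sqrt{64 + 4 \cdot 42^{2}} = \sqrt{64 + 4 \cdot 1764} = \sqrt{64 + 7056} = \sqrt{7120} = 4 \sqrt{445}$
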